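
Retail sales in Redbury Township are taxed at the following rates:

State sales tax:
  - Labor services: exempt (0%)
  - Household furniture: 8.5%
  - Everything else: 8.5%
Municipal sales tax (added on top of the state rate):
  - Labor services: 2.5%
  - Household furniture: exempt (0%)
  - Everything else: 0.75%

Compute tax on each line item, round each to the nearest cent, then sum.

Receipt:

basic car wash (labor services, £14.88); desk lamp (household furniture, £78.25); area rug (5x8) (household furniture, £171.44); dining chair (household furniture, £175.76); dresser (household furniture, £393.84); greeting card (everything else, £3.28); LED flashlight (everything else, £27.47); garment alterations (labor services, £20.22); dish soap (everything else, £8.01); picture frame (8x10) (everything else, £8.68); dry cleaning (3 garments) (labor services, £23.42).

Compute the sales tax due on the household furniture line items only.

Desk lamp £78.25: household furniture → 8.5% + 0% municipal = 8.5% → £6.65
Area rug (5x8) £171.44: household furniture → 8.5% + 0% municipal = 8.5% → £14.57
Dining chair £175.76: household furniture → 8.5% + 0% municipal = 8.5% → £14.94
Dresser £393.84: household furniture → 8.5% + 0% municipal = 8.5% → £33.48
Tax on household furniture = £6.65 + £14.57 + £14.94 + £33.48 = £69.64

£69.64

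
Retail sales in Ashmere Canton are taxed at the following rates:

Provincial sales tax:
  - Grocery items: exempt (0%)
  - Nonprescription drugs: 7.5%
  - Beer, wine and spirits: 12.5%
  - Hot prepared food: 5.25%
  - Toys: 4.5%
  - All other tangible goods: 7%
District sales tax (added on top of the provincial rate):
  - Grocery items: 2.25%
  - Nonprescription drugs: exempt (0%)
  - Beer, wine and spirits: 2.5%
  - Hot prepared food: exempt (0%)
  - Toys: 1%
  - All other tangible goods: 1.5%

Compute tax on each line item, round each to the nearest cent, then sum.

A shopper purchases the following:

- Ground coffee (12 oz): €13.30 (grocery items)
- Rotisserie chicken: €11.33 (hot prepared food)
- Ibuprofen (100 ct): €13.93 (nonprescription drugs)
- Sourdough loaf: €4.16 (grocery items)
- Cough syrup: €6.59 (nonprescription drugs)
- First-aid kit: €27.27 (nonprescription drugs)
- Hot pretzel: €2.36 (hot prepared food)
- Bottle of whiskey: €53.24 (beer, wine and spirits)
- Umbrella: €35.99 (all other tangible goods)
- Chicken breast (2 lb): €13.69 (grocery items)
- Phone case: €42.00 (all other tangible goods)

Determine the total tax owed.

Ground coffee (12 oz) €13.30: grocery items → 0% + 2.25% district = 2.25% → €0.30
Rotisserie chicken €11.33: hot prepared food → 5.25% + 0% district = 5.25% → €0.59
Ibuprofen (100 ct) €13.93: nonprescription drugs → 7.5% + 0% district = 7.5% → €1.04
Sourdough loaf €4.16: grocery items → 0% + 2.25% district = 2.25% → €0.09
Cough syrup €6.59: nonprescription drugs → 7.5% + 0% district = 7.5% → €0.49
First-aid kit €27.27: nonprescription drugs → 7.5% + 0% district = 7.5% → €2.05
Hot pretzel €2.36: hot prepared food → 5.25% + 0% district = 5.25% → €0.12
Bottle of whiskey €53.24: beer, wine and spirits → 12.5% + 2.5% district = 15% → €7.99
Umbrella €35.99: all other tangible goods → 7% + 1.5% district = 8.5% → €3.06
Chicken breast (2 lb) €13.69: grocery items → 0% + 2.25% district = 2.25% → €0.31
Phone case €42.00: all other tangible goods → 7% + 1.5% district = 8.5% → €3.57
Total tax = €0.30 + €0.59 + €1.04 + €0.09 + €0.49 + €2.05 + €0.12 + €7.99 + €3.06 + €0.31 + €3.57 = €19.61

€19.61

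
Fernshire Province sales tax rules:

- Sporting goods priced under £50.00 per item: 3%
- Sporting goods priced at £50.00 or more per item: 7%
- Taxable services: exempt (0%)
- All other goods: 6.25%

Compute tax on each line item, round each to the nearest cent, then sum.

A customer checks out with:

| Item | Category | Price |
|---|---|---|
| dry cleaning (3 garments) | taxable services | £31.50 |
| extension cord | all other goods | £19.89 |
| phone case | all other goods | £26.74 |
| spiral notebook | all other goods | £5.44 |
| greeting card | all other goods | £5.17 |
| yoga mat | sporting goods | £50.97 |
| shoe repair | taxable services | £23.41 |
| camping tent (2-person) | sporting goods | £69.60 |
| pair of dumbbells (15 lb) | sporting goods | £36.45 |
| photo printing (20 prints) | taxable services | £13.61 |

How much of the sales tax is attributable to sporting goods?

Yoga mat £50.97: sporting goods, £50.00 or more → 7% → £3.57
Camping tent (2-person) £69.60: sporting goods, £50.00 or more → 7% → £4.87
Pair of dumbbells (15 lb) £36.45: sporting goods, under £50.00 → 3% → £1.09
Tax on sporting goods = £3.57 + £4.87 + £1.09 = £9.53

£9.53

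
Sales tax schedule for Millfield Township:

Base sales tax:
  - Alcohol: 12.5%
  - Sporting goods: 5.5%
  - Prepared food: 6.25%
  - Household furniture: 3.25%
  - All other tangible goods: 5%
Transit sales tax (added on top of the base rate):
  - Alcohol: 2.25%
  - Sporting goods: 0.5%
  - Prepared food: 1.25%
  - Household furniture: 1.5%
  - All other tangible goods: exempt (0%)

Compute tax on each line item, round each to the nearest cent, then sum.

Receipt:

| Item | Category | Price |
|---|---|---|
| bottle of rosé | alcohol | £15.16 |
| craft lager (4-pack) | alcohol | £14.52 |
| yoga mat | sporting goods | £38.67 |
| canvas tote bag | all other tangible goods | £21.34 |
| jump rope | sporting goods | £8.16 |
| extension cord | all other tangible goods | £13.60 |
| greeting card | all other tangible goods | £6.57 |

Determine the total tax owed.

£9.27

Bottle of rosé £15.16: alcohol → 12.5% + 2.25% transit = 14.75% → £2.24
Craft lager (4-pack) £14.52: alcohol → 12.5% + 2.25% transit = 14.75% → £2.14
Yoga mat £38.67: sporting goods → 5.5% + 0.5% transit = 6% → £2.32
Canvas tote bag £21.34: all other tangible goods → 5% + 0% transit = 5% → £1.07
Jump rope £8.16: sporting goods → 5.5% + 0.5% transit = 6% → £0.49
Extension cord £13.60: all other tangible goods → 5% + 0% transit = 5% → £0.68
Greeting card £6.57: all other tangible goods → 5% + 0% transit = 5% → £0.33
Total tax = £2.24 + £2.14 + £2.32 + £1.07 + £0.49 + £0.68 + £0.33 = £9.27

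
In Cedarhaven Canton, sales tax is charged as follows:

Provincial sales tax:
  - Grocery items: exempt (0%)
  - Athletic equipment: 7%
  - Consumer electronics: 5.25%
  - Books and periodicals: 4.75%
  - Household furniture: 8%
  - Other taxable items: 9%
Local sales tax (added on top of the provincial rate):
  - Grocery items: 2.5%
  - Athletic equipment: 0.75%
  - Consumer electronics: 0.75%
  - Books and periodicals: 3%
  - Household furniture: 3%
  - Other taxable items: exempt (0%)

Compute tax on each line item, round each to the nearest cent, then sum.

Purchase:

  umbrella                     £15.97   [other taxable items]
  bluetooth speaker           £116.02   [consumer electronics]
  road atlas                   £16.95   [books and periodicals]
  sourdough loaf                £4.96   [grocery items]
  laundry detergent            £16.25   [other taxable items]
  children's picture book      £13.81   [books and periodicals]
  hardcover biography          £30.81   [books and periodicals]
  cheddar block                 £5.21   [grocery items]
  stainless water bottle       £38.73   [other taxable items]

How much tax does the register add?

£18.37

Umbrella £15.97: other taxable items → 9% + 0% local = 9% → £1.44
Bluetooth speaker £116.02: consumer electronics → 5.25% + 0.75% local = 6% → £6.96
Road atlas £16.95: books and periodicals → 4.75% + 3% local = 7.75% → £1.31
Sourdough loaf £4.96: grocery items → 0% + 2.5% local = 2.5% → £0.12
Laundry detergent £16.25: other taxable items → 9% + 0% local = 9% → £1.46
Children's picture book £13.81: books and periodicals → 4.75% + 3% local = 7.75% → £1.07
Hardcover biography £30.81: books and periodicals → 4.75% + 3% local = 7.75% → £2.39
Cheddar block £5.21: grocery items → 0% + 2.5% local = 2.5% → £0.13
Stainless water bottle £38.73: other taxable items → 9% + 0% local = 9% → £3.49
Total tax = £1.44 + £6.96 + £1.31 + £0.12 + £1.46 + £1.07 + £2.39 + £0.13 + £3.49 = £18.37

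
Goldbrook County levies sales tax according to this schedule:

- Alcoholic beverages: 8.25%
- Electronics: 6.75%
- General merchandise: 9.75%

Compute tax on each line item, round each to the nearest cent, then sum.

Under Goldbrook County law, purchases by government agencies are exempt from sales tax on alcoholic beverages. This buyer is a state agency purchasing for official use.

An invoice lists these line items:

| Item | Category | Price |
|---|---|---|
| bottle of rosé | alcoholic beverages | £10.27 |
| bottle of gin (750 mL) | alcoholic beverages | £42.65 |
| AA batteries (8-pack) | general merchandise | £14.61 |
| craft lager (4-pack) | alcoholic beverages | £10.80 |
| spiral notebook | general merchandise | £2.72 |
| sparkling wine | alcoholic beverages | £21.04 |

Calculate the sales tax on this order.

Bottle of rosé £10.27: alcoholic beverages, buyer-exempt → 0% → £0.00
Bottle of gin (750 mL) £42.65: alcoholic beverages, buyer-exempt → 0% → £0.00
AA batteries (8-pack) £14.61: general merchandise → 9.75% → £1.42
Craft lager (4-pack) £10.80: alcoholic beverages, buyer-exempt → 0% → £0.00
Spiral notebook £2.72: general merchandise → 9.75% → £0.27
Sparkling wine £21.04: alcoholic beverages, buyer-exempt → 0% → £0.00
Total tax = £1.42 + £0.27 = £1.69

£1.69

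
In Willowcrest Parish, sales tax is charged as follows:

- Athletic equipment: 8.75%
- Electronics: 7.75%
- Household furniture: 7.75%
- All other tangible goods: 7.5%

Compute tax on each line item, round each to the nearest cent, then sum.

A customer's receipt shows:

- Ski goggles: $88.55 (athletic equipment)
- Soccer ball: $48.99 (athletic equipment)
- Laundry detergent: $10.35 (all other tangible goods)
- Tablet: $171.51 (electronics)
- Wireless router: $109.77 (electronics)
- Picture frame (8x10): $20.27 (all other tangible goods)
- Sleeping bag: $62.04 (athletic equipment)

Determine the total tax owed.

$41.57

Ski goggles $88.55: athletic equipment → 8.75% → $7.75
Soccer ball $48.99: athletic equipment → 8.75% → $4.29
Laundry detergent $10.35: all other tangible goods → 7.5% → $0.78
Tablet $171.51: electronics → 7.75% → $13.29
Wireless router $109.77: electronics → 7.75% → $8.51
Picture frame (8x10) $20.27: all other tangible goods → 7.5% → $1.52
Sleeping bag $62.04: athletic equipment → 8.75% → $5.43
Total tax = $7.75 + $4.29 + $0.78 + $13.29 + $8.51 + $1.52 + $5.43 = $41.57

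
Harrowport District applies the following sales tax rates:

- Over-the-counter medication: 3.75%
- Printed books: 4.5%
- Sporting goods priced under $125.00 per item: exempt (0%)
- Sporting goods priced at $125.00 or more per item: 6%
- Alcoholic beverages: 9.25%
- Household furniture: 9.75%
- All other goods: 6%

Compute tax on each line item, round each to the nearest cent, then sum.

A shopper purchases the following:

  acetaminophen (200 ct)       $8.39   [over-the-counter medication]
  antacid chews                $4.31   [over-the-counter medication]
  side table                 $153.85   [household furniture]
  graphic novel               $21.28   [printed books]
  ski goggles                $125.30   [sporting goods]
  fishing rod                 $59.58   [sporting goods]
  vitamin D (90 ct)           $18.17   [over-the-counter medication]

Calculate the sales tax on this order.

$24.63

Acetaminophen (200 ct) $8.39: over-the-counter medication → 3.75% → $0.31
Antacid chews $4.31: over-the-counter medication → 3.75% → $0.16
Side table $153.85: household furniture → 9.75% → $15.00
Graphic novel $21.28: printed books → 4.5% → $0.96
Ski goggles $125.30: sporting goods, $125.00 or more → 6% → $7.52
Fishing rod $59.58: sporting goods, under $125.00 → 0% → $0.00
Vitamin D (90 ct) $18.17: over-the-counter medication → 3.75% → $0.68
Total tax = $0.31 + $0.16 + $15.00 + $0.96 + $7.52 + $0.68 = $24.63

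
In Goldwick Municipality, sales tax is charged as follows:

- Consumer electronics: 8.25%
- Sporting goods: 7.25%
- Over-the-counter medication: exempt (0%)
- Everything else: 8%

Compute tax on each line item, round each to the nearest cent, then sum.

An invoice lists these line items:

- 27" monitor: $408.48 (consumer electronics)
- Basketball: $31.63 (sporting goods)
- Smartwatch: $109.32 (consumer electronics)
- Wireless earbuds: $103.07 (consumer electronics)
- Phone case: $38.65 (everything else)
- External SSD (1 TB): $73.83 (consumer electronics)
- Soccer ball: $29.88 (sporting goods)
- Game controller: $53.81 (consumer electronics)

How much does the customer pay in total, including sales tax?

$917.97

27" monitor $408.48: consumer electronics → 8.25% → $33.70
Basketball $31.63: sporting goods → 7.25% → $2.29
Smartwatch $109.32: consumer electronics → 8.25% → $9.02
Wireless earbuds $103.07: consumer electronics → 8.25% → $8.50
Phone case $38.65: everything else → 8% → $3.09
External SSD (1 TB) $73.83: consumer electronics → 8.25% → $6.09
Soccer ball $29.88: sporting goods → 7.25% → $2.17
Game controller $53.81: consumer electronics → 8.25% → $4.44
Subtotal = $848.67; tax = $69.30; total due = $917.97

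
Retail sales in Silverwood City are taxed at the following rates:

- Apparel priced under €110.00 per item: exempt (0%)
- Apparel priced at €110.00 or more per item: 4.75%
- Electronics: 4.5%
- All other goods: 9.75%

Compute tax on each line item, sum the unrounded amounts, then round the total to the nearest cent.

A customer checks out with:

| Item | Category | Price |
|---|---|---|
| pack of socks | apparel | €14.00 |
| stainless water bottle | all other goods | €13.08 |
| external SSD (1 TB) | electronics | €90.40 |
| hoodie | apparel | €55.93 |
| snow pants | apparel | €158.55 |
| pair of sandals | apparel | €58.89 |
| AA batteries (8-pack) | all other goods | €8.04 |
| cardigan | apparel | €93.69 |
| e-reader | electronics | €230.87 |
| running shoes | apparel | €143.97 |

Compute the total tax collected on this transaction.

€30.89

Pack of socks €14.00: apparel, under €110.00 → 0% → €0.00
Stainless water bottle €13.08: all other goods → 9.75% → €1.2753
External SSD (1 TB) €90.40: electronics → 4.5% → €4.068
Hoodie €55.93: apparel, under €110.00 → 0% → €0.00
Snow pants €158.55: apparel, €110.00 or more → 4.75% → €7.531125
Pair of sandals €58.89: apparel, under €110.00 → 0% → €0.00
AA batteries (8-pack) €8.04: all other goods → 9.75% → €0.7839
Cardigan €93.69: apparel, under €110.00 → 0% → €0.00
E-reader €230.87: electronics → 4.5% → €10.38915
Running shoes €143.97: apparel, €110.00 or more → 4.75% → €6.838575
Unrounded tax sum = €30.88605 → €30.89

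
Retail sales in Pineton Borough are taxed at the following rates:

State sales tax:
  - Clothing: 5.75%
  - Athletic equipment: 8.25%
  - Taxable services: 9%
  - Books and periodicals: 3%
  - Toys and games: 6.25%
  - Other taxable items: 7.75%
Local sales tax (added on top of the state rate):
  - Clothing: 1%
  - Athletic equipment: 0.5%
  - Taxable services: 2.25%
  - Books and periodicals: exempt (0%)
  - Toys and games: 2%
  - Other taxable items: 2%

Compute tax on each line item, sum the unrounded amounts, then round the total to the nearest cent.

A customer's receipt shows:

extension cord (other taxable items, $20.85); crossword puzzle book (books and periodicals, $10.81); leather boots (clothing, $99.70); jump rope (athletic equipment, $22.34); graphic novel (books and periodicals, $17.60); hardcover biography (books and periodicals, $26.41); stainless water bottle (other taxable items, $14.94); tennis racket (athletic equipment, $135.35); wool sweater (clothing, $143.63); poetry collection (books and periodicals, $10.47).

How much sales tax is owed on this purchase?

$35.67

Extension cord $20.85: other taxable items → 7.75% + 2% local = 9.75% → $2.032875
Crossword puzzle book $10.81: books and periodicals → 3% + 0% local = 3% → $0.3243
Leather boots $99.70: clothing → 5.75% + 1% local = 6.75% → $6.72975
Jump rope $22.34: athletic equipment → 8.25% + 0.5% local = 8.75% → $1.95475
Graphic novel $17.60: books and periodicals → 3% + 0% local = 3% → $0.528
Hardcover biography $26.41: books and periodicals → 3% + 0% local = 3% → $0.7923
Stainless water bottle $14.94: other taxable items → 7.75% + 2% local = 9.75% → $1.45665
Tennis racket $135.35: athletic equipment → 8.25% + 0.5% local = 8.75% → $11.843125
Wool sweater $143.63: clothing → 5.75% + 1% local = 6.75% → $9.695025
Poetry collection $10.47: books and periodicals → 3% + 0% local = 3% → $0.3141
Unrounded tax sum = $35.670875 → $35.67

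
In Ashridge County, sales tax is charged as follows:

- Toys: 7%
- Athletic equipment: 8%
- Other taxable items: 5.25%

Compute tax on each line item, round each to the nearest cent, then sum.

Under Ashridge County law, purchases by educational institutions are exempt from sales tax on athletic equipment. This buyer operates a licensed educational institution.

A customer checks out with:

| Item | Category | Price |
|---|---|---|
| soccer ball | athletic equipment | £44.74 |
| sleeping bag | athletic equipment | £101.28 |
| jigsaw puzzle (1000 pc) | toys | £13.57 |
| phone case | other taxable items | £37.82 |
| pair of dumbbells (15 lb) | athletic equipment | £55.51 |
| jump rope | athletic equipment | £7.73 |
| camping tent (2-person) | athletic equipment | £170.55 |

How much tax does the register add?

£2.94

Soccer ball £44.74: athletic equipment, buyer-exempt → 0% → £0.00
Sleeping bag £101.28: athletic equipment, buyer-exempt → 0% → £0.00
Jigsaw puzzle (1000 pc) £13.57: toys → 7% → £0.95
Phone case £37.82: other taxable items → 5.25% → £1.99
Pair of dumbbells (15 lb) £55.51: athletic equipment, buyer-exempt → 0% → £0.00
Jump rope £7.73: athletic equipment, buyer-exempt → 0% → £0.00
Camping tent (2-person) £170.55: athletic equipment, buyer-exempt → 0% → £0.00
Total tax = £0.95 + £1.99 = £2.94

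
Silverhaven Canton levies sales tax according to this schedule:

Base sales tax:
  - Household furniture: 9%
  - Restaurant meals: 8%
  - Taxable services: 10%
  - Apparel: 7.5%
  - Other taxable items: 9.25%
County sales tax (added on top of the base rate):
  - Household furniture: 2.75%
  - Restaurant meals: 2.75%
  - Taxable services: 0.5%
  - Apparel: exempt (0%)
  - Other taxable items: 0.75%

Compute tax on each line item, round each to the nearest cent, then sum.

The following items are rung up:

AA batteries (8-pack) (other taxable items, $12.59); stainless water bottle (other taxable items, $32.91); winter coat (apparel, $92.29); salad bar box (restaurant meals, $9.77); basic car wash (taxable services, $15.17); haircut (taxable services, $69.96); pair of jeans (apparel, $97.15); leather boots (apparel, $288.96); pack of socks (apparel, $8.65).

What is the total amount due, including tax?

$678.52

AA batteries (8-pack) $12.59: other taxable items → 9.25% + 0.75% county = 10% → $1.26
Stainless water bottle $32.91: other taxable items → 9.25% + 0.75% county = 10% → $3.29
Winter coat $92.29: apparel → 7.5% + 0% county = 7.5% → $6.92
Salad bar box $9.77: restaurant meals → 8% + 2.75% county = 10.75% → $1.05
Basic car wash $15.17: taxable services → 10% + 0.5% county = 10.5% → $1.59
Haircut $69.96: taxable services → 10% + 0.5% county = 10.5% → $7.35
Pair of jeans $97.15: apparel → 7.5% + 0% county = 7.5% → $7.29
Leather boots $288.96: apparel → 7.5% + 0% county = 7.5% → $21.67
Pack of socks $8.65: apparel → 7.5% + 0% county = 7.5% → $0.65
Subtotal = $627.45; tax = $51.07; total due = $678.52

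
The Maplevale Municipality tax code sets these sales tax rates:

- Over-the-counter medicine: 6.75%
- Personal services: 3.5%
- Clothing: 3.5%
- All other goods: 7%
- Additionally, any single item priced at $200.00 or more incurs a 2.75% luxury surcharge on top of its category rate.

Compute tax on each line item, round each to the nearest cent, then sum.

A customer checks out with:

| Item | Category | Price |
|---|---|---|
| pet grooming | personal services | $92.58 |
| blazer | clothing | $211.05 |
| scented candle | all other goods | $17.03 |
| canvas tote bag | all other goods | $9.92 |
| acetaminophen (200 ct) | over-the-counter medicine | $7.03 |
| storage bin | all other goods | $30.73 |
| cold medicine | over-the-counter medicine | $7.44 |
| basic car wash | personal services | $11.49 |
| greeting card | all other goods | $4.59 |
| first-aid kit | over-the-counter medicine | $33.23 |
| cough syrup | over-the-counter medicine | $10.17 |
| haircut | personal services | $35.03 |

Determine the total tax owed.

$26.31

Pet grooming $92.58: personal services → 3.5% → $3.24
Blazer $211.05: clothing → 3.5% + 2.75% surcharge = 6.25% → $13.19
Scented candle $17.03: all other goods → 7% → $1.19
Canvas tote bag $9.92: all other goods → 7% → $0.69
Acetaminophen (200 ct) $7.03: over-the-counter medicine → 6.75% → $0.47
Storage bin $30.73: all other goods → 7% → $2.15
Cold medicine $7.44: over-the-counter medicine → 6.75% → $0.50
Basic car wash $11.49: personal services → 3.5% → $0.40
Greeting card $4.59: all other goods → 7% → $0.32
First-aid kit $33.23: over-the-counter medicine → 6.75% → $2.24
Cough syrup $10.17: over-the-counter medicine → 6.75% → $0.69
Haircut $35.03: personal services → 3.5% → $1.23
Total tax = $3.24 + $13.19 + $1.19 + $0.69 + $0.47 + $2.15 + $0.50 + $0.40 + $0.32 + $2.24 + $0.69 + $1.23 = $26.31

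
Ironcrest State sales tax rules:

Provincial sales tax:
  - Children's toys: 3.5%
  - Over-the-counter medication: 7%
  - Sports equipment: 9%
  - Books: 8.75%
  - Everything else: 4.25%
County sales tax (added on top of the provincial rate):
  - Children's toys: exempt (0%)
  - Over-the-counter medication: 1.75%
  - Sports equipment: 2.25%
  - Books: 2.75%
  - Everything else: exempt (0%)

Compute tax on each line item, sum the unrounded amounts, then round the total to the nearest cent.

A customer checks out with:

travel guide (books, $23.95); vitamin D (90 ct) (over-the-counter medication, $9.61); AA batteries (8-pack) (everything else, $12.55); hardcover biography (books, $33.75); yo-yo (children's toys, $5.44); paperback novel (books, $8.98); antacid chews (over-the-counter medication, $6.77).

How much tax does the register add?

$9.83

Travel guide $23.95: books → 8.75% + 2.75% county = 11.5% → $2.75425
Vitamin D (90 ct) $9.61: over-the-counter medication → 7% + 1.75% county = 8.75% → $0.840875
AA batteries (8-pack) $12.55: everything else → 4.25% + 0% county = 4.25% → $0.533375
Hardcover biography $33.75: books → 8.75% + 2.75% county = 11.5% → $3.88125
Yo-yo $5.44: children's toys → 3.5% + 0% county = 3.5% → $0.1904
Paperback novel $8.98: books → 8.75% + 2.75% county = 11.5% → $1.0327
Antacid chews $6.77: over-the-counter medication → 7% + 1.75% county = 8.75% → $0.592375
Unrounded tax sum = $9.825225 → $9.83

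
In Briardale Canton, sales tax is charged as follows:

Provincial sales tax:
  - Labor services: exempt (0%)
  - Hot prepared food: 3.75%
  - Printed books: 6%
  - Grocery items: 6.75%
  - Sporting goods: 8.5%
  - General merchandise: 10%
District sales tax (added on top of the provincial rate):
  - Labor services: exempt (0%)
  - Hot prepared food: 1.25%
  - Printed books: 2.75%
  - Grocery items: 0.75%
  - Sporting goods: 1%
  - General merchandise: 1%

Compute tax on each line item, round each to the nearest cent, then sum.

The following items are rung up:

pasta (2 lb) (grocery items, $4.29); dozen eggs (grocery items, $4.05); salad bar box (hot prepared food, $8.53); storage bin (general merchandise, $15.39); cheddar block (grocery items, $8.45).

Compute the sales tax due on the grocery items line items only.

Pasta (2 lb) $4.29: grocery items → 6.75% + 0.75% district = 7.5% → $0.32
Dozen eggs $4.05: grocery items → 6.75% + 0.75% district = 7.5% → $0.30
Cheddar block $8.45: grocery items → 6.75% + 0.75% district = 7.5% → $0.63
Tax on grocery items = $0.32 + $0.30 + $0.63 = $1.25

$1.25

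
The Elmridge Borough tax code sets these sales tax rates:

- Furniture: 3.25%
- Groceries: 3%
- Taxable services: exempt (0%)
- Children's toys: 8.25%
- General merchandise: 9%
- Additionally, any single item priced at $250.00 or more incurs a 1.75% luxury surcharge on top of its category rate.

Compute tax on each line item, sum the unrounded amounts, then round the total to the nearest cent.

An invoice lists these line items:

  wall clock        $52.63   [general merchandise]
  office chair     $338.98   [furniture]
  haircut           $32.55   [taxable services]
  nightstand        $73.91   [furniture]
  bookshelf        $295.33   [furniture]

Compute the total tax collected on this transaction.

$38.85

Wall clock $52.63: general merchandise → 9% → $4.7367
Office chair $338.98: furniture → 3.25% + 1.75% surcharge = 5% → $16.949
Haircut $32.55: taxable services → 0% → $0.00
Nightstand $73.91: furniture → 3.25% → $2.402075
Bookshelf $295.33: furniture → 3.25% + 1.75% surcharge = 5% → $14.7665
Unrounded tax sum = $38.854275 → $38.85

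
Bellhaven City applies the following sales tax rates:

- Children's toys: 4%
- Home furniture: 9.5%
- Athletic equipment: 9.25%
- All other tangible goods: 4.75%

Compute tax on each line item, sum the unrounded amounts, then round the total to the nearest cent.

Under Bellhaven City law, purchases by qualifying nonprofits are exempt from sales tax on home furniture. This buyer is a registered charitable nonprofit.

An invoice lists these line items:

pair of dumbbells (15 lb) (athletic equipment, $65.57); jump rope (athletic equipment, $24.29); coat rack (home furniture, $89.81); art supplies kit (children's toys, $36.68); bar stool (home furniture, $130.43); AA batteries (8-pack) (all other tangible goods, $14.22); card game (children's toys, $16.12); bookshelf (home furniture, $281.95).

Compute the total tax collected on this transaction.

Pair of dumbbells (15 lb) $65.57: athletic equipment → 9.25% → $6.065225
Jump rope $24.29: athletic equipment → 9.25% → $2.246825
Coat rack $89.81: home furniture, buyer-exempt → 0% → $0.00
Art supplies kit $36.68: children's toys → 4% → $1.4672
Bar stool $130.43: home furniture, buyer-exempt → 0% → $0.00
AA batteries (8-pack) $14.22: all other tangible goods → 4.75% → $0.67545
Card game $16.12: children's toys → 4% → $0.6448
Bookshelf $281.95: home furniture, buyer-exempt → 0% → $0.00
Unrounded tax sum = $11.0995 → $11.10

$11.10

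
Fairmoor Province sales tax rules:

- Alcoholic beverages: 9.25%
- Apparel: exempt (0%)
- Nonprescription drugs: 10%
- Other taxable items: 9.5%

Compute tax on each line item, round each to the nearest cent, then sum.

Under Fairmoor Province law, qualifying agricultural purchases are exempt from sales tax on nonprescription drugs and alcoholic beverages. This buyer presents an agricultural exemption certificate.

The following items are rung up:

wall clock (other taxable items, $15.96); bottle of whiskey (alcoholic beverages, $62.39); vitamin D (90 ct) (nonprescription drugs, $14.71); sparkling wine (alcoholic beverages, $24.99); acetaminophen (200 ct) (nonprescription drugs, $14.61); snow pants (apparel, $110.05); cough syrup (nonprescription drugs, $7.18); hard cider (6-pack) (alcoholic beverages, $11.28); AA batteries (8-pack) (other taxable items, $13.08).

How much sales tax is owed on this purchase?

$2.76

Wall clock $15.96: other taxable items → 9.5% → $1.52
Bottle of whiskey $62.39: alcoholic beverages, buyer-exempt → 0% → $0.00
Vitamin D (90 ct) $14.71: nonprescription drugs, buyer-exempt → 0% → $0.00
Sparkling wine $24.99: alcoholic beverages, buyer-exempt → 0% → $0.00
Acetaminophen (200 ct) $14.61: nonprescription drugs, buyer-exempt → 0% → $0.00
Snow pants $110.05: apparel → 0% → $0.00
Cough syrup $7.18: nonprescription drugs, buyer-exempt → 0% → $0.00
Hard cider (6-pack) $11.28: alcoholic beverages, buyer-exempt → 0% → $0.00
AA batteries (8-pack) $13.08: other taxable items → 9.5% → $1.24
Total tax = $1.52 + $1.24 = $2.76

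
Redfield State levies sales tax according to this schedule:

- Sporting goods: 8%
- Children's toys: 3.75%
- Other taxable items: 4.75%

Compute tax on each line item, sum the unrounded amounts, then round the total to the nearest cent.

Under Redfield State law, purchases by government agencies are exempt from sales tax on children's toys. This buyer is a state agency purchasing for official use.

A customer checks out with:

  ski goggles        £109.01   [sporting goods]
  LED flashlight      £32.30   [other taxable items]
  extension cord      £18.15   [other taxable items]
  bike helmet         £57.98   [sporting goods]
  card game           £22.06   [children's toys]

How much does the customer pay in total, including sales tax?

£255.26

Ski goggles £109.01: sporting goods → 8% → £8.7208
LED flashlight £32.30: other taxable items → 4.75% → £1.53425
Extension cord £18.15: other taxable items → 4.75% → £0.862125
Bike helmet £57.98: sporting goods → 8% → £4.6384
Card game £22.06: children's toys, buyer-exempt → 0% → £0.00
Subtotal = £239.50; unrounded tax = £15.755575 → £15.76; total due = £255.26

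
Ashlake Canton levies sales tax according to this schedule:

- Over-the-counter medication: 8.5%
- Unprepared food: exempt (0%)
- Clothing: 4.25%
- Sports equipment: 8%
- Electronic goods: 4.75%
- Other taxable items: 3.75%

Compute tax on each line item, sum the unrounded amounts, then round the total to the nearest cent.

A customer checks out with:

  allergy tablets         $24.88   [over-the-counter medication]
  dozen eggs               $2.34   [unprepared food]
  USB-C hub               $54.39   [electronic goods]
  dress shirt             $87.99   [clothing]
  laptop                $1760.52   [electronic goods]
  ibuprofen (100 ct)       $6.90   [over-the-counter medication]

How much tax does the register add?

$92.65

Allergy tablets $24.88: over-the-counter medication → 8.5% → $2.1148
Dozen eggs $2.34: unprepared food → 0% → $0.00
USB-C hub $54.39: electronic goods → 4.75% → $2.583525
Dress shirt $87.99: clothing → 4.25% → $3.739575
Laptop $1760.52: electronic goods → 4.75% → $83.6247
Ibuprofen (100 ct) $6.90: over-the-counter medication → 8.5% → $0.5865
Unrounded tax sum = $92.6491 → $92.65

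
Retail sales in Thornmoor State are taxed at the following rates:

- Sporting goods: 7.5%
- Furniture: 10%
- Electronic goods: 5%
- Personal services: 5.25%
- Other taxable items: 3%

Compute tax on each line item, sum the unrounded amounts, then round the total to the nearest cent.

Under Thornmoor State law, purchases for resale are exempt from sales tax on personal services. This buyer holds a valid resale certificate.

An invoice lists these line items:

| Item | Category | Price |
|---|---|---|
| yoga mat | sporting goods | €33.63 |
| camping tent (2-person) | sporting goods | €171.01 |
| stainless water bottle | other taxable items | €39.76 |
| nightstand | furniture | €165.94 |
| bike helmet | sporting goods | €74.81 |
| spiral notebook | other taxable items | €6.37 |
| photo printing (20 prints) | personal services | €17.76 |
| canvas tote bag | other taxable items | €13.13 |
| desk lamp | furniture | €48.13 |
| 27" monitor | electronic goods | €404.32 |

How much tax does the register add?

€64.36

Yoga mat €33.63: sporting goods → 7.5% → €2.52225
Camping tent (2-person) €171.01: sporting goods → 7.5% → €12.82575
Stainless water bottle €39.76: other taxable items → 3% → €1.1928
Nightstand €165.94: furniture → 10% → €16.594
Bike helmet €74.81: sporting goods → 7.5% → €5.61075
Spiral notebook €6.37: other taxable items → 3% → €0.1911
Photo printing (20 prints) €17.76: personal services, buyer-exempt → 0% → €0.00
Canvas tote bag €13.13: other taxable items → 3% → €0.3939
Desk lamp €48.13: furniture → 10% → €4.813
27" monitor €404.32: electronic goods → 5% → €20.216
Unrounded tax sum = €64.35955 → €64.36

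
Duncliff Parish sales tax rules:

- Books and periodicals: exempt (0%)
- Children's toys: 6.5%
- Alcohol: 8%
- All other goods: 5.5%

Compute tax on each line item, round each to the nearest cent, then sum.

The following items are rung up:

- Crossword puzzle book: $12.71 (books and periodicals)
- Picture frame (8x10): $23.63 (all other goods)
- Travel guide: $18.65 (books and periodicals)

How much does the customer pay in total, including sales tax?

Crossword puzzle book $12.71: books and periodicals → 0% → $0.00
Picture frame (8x10) $23.63: all other goods → 5.5% → $1.30
Travel guide $18.65: books and periodicals → 0% → $0.00
Subtotal = $54.99; tax = $1.30; total due = $56.29

$56.29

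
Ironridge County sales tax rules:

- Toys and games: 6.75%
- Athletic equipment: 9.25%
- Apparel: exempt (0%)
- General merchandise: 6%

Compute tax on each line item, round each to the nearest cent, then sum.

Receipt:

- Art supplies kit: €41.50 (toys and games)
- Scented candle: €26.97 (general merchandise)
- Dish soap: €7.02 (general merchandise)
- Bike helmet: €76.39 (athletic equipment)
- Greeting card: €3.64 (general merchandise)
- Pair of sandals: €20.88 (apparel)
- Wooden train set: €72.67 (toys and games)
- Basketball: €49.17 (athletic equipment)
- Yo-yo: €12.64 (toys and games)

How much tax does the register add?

€22.44

Art supplies kit €41.50: toys and games → 6.75% → €2.80
Scented candle €26.97: general merchandise → 6% → €1.62
Dish soap €7.02: general merchandise → 6% → €0.42
Bike helmet €76.39: athletic equipment → 9.25% → €7.07
Greeting card €3.64: general merchandise → 6% → €0.22
Pair of sandals €20.88: apparel → 0% → €0.00
Wooden train set €72.67: toys and games → 6.75% → €4.91
Basketball €49.17: athletic equipment → 9.25% → €4.55
Yo-yo €12.64: toys and games → 6.75% → €0.85
Total tax = €2.80 + €1.62 + €0.42 + €7.07 + €0.22 + €4.91 + €4.55 + €0.85 = €22.44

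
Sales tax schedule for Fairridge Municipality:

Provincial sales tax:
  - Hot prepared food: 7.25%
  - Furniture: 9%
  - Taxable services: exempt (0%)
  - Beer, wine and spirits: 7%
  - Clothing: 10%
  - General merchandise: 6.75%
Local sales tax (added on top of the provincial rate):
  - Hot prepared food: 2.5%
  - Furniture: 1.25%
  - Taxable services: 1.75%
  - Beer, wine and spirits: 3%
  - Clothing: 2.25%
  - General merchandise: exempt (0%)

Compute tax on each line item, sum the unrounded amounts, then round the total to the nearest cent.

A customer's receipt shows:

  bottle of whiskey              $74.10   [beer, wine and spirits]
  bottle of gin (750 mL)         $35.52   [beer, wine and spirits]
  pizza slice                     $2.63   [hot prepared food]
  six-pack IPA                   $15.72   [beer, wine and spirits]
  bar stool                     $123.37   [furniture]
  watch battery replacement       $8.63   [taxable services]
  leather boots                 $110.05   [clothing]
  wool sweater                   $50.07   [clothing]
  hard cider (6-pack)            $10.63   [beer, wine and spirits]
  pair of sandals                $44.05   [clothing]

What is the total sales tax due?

Bottle of whiskey $74.10: beer, wine and spirits → 7% + 3% local = 10% → $7.41
Bottle of gin (750 mL) $35.52: beer, wine and spirits → 7% + 3% local = 10% → $3.552
Pizza slice $2.63: hot prepared food → 7.25% + 2.5% local = 9.75% → $0.256425
Six-pack IPA $15.72: beer, wine and spirits → 7% + 3% local = 10% → $1.572
Bar stool $123.37: furniture → 9% + 1.25% local = 10.25% → $12.645425
Watch battery replacement $8.63: taxable services → 0% + 1.75% local = 1.75% → $0.151025
Leather boots $110.05: clothing → 10% + 2.25% local = 12.25% → $13.481125
Wool sweater $50.07: clothing → 10% + 2.25% local = 12.25% → $6.133575
Hard cider (6-pack) $10.63: beer, wine and spirits → 7% + 3% local = 10% → $1.063
Pair of sandals $44.05: clothing → 10% + 2.25% local = 12.25% → $5.396125
Unrounded tax sum = $51.6607 → $51.66

$51.66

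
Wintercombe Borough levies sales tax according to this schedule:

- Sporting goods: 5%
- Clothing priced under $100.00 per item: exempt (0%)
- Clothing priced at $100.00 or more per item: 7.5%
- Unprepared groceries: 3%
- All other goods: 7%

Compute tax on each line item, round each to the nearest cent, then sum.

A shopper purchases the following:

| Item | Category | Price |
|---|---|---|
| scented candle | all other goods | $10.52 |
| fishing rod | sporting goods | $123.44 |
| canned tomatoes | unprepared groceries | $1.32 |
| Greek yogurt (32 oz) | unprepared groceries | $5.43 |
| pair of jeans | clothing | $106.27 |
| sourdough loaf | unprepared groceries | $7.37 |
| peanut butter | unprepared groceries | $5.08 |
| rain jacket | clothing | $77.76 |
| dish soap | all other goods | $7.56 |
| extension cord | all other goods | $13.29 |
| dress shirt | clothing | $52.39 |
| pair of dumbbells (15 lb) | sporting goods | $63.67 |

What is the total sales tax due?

Scented candle $10.52: all other goods → 7% → $0.74
Fishing rod $123.44: sporting goods → 5% → $6.17
Canned tomatoes $1.32: unprepared groceries → 3% → $0.04
Greek yogurt (32 oz) $5.43: unprepared groceries → 3% → $0.16
Pair of jeans $106.27: clothing, $100.00 or more → 7.5% → $7.97
Sourdough loaf $7.37: unprepared groceries → 3% → $0.22
Peanut butter $5.08: unprepared groceries → 3% → $0.15
Rain jacket $77.76: clothing, under $100.00 → 0% → $0.00
Dish soap $7.56: all other goods → 7% → $0.53
Extension cord $13.29: all other goods → 7% → $0.93
Dress shirt $52.39: clothing, under $100.00 → 0% → $0.00
Pair of dumbbells (15 lb) $63.67: sporting goods → 5% → $3.18
Total tax = $0.74 + $6.17 + $0.04 + $0.16 + $7.97 + $0.22 + $0.15 + $0.53 + $0.93 + $3.18 = $20.09

$20.09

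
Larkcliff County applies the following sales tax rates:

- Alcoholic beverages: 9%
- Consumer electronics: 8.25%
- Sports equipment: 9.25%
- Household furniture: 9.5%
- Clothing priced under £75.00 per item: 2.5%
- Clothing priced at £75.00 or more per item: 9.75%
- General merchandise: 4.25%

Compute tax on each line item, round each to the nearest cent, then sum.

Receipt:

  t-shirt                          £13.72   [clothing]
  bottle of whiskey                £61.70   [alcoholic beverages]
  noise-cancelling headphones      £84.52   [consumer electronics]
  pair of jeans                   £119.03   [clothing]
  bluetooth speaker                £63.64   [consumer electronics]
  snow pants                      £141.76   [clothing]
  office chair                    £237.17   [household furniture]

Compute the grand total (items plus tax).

£787.61

T-shirt £13.72: clothing, under £75.00 → 2.5% → £0.34
Bottle of whiskey £61.70: alcoholic beverages → 9% → £5.55
Noise-cancelling headphones £84.52: consumer electronics → 8.25% → £6.97
Pair of jeans £119.03: clothing, £75.00 or more → 9.75% → £11.61
Bluetooth speaker £63.64: consumer electronics → 8.25% → £5.25
Snow pants £141.76: clothing, £75.00 or more → 9.75% → £13.82
Office chair £237.17: household furniture → 9.5% → £22.53
Subtotal = £721.54; tax = £66.07; total due = £787.61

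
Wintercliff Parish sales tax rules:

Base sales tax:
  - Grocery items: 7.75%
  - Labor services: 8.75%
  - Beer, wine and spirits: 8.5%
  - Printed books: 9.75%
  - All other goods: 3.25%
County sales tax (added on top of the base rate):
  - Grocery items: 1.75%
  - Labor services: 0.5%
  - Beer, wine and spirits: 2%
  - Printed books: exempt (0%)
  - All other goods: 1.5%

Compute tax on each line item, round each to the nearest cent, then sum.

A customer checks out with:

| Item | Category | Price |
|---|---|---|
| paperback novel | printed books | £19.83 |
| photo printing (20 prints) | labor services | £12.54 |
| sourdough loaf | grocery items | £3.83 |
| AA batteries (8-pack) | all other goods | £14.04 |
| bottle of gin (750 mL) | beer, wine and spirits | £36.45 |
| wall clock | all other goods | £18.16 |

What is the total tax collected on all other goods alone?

£1.53

AA batteries (8-pack) £14.04: all other goods → 3.25% + 1.5% county = 4.75% → £0.67
Wall clock £18.16: all other goods → 3.25% + 1.5% county = 4.75% → £0.86
Tax on all other goods = £0.67 + £0.86 = £1.53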